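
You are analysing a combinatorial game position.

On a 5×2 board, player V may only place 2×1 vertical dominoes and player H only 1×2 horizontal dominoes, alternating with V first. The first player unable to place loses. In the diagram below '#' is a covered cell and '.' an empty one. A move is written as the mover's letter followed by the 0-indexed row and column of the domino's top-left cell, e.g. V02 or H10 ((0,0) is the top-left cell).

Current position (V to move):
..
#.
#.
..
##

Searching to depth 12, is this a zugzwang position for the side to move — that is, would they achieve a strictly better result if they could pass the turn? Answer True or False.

p1 V@[../#./#./../##]: V01[.#/##/#./../##]-1* V11[../##/##/../##]-1 V21[../#./##/.#/##]-1
p2 H@[.#/##/#./../##]: H30[.#/##/#./##/##]+1*
p3 V@[.#/##/#./##/##] terminal -1; root [../#./#./../##] d12
if V skipped the turn, H would face:
~ p1 H@[../#./#./../##]: H00[##/#./#./../##]-1* H30[../#./#./##/##]-1
~ p2 V@[##/#./#./../##]: V11[##/##/##/../##]-1 V21[##/#./##/.#/##]+1*
~ p3 H@[##/#./##/.#/##] terminal -1; root [../#./#./../##] d12
compare (V): move=-1 vs pass=+1

zugzwang(../#./#./../##, V) = True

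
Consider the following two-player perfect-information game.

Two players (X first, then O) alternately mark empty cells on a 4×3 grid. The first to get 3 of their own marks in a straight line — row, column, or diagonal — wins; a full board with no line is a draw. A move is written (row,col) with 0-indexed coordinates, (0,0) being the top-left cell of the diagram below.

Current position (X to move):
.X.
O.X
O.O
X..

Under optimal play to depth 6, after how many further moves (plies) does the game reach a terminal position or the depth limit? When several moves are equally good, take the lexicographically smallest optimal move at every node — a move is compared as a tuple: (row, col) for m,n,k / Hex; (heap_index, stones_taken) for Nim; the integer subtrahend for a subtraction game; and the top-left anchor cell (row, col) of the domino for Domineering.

PV length from [.X./O.X/O.O/X..]: 1 ply

p1 X@[.X./O.X/O.O/X..]: (0,0)[XX./O.X/O.O/X..]-1 (0,2)[.XX/O.X/O.O/X..]-1 (1,1)[.X./OXX/O.O/X..]-1 (2,1)[.X./O.X/OXO/X..]+1* (3,1)[.X./O.X/O.O/XX.]-1 (3,2)[.X./O.X/O.O/X.X]-1
p2 O@[.X./O.X/OXO/X..] terminal -1; root [.X./O.X/O.O/X..] d6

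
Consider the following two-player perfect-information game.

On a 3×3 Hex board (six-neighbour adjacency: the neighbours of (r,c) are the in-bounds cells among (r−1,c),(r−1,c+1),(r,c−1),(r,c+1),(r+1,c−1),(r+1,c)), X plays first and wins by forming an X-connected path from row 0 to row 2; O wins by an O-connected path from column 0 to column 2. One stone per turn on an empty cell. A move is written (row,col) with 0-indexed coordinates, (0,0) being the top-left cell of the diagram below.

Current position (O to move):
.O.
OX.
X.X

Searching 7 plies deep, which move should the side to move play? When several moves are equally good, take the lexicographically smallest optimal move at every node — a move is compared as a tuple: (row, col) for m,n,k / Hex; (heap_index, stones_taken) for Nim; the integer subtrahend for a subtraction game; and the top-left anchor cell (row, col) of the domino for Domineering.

[.O./OX./X.X] O move#1: (0,0):-1/OO./OX./X.X, (0,2):+1/.OO/OX./X.X*, (1,2):-1/.O./OXO/X.X, (2,1):-1/.O./OX./XOX
[.OO/OX./X.X] end (terminal -1, X#2); searched .O./OX./X.X to 7

O's best at [.O./OX./X.X]: (0,2)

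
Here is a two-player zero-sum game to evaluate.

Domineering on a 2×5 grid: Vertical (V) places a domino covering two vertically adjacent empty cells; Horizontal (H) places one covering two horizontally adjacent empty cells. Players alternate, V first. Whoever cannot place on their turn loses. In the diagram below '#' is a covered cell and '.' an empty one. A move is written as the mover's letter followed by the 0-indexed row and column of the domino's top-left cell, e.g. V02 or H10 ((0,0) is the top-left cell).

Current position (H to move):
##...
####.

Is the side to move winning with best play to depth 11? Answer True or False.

H winning at [##.../####.]: True

ply 1, H at ##.../####. | H02=-1→####./####.; H03=+1→##.##/####.*
ply 2: ##.##/####. is terminal -1 (V); from ##.../####. depth 11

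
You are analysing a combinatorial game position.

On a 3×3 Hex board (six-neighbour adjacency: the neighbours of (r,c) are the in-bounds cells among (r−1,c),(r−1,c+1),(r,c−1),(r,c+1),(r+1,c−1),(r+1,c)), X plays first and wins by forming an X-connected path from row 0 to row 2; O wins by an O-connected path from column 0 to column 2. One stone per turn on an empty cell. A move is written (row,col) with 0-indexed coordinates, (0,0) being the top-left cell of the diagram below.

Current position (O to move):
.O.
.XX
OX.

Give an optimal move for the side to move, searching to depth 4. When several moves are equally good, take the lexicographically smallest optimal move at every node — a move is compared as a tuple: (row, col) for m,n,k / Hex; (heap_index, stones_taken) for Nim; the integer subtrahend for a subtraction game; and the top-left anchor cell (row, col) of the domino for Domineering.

O's best at [.O./.XX/OX.]: (0,2)

p1 O@[.O./.XX/OX.]: (0,0)[OO./.XX/OX.]-1 (0,2)[.OO/.XX/OX.]+1* (1,0)[.O./OXX/OX.]-1 (2,2)[.O./.XX/OXO]-1
p2 X@[.OO/.XX/OX.]: (0,0)[XOO/.XX/OX.]-1* (1,0)[.OO/XXX/OX.]-1 (2,2)[.OO/.XX/OXX]-1
p3 O@[XOO/.XX/OX.]: (1,0)[XOO/OXX/OX.]+1* (2,2)[XOO/.XX/OXO]-1
p4 X@[XOO/OXX/OX.] terminal -1; root [.O./.XX/OX.] d4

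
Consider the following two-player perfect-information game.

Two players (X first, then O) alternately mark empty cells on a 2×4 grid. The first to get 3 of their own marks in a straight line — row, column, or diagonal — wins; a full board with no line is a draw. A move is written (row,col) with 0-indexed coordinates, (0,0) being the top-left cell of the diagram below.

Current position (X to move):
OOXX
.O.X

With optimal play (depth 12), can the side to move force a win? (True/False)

ply 1, X at OOXX/.O.X | (1,0)=+0→OOXX/XO.X*; (1,2)=+0→OOXX/.OXX
ply 2, O at OOXX/XO.X | (1,2)=+0→OOXX/XOOX*
ply 3: OOXX/XOOX is terminal +0 (X); from OOXX/.O.X depth 12

X winning at [OOXX/.O.X]: False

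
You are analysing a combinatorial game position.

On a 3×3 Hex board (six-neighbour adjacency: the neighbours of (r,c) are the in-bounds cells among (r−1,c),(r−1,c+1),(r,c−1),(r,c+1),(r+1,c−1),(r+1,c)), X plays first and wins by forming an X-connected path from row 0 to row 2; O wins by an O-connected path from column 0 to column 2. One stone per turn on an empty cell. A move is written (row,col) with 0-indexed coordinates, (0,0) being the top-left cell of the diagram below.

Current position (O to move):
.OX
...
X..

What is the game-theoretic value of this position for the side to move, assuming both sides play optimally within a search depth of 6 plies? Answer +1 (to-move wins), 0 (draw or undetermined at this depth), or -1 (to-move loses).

value(.OX/.../X.., O) = -1

ply 1, O at .OX/.../X.. | (0,0)=-1→OOX/.../X..*; (1,0)=-1→.OX/O../X..; (1,1)=-1→.OX/.O./X..; (1,2)=-1→.OX/..O/X..; (2,1)=-1→.OX/.../XO.; (2,2)=-1→.OX/.../X.O
ply 2, X at OOX/.../X.. | (1,0)=+1→OOX/X../X..*; (1,1)=+1→OOX/.X./X..; (1,2)=+1→OOX/..X/X..; (2,1)=+1→OOX/.../XX.; (2,2)=+1→OOX/.../X.X
ply 3, O at OOX/X../X.. | (1,1)=-1→OOX/XO./X..*; (1,2)=-1→OOX/X.O/X..; (2,1)=-1→OOX/X../XO.; (2,2)=-1→OOX/X../X.O
ply 4, X at OOX/XO./X.. | (1,2)=+1→OOX/XOX/X..*; (2,1)=-1→OOX/XO./XX.; (2,2)=-1→OOX/XO./X.X
ply 5, O at OOX/XOX/X.. | (2,1)=-1→OOX/XOX/XO.*; (2,2)=-1→OOX/XOX/X.O
ply 6, X at OOX/XOX/XO. | (2,2)=+1→OOX/XOX/XOX*
ply 7: OOX/XOX/XOX is terminal -1 (O); from .OX/.../X.. depth 6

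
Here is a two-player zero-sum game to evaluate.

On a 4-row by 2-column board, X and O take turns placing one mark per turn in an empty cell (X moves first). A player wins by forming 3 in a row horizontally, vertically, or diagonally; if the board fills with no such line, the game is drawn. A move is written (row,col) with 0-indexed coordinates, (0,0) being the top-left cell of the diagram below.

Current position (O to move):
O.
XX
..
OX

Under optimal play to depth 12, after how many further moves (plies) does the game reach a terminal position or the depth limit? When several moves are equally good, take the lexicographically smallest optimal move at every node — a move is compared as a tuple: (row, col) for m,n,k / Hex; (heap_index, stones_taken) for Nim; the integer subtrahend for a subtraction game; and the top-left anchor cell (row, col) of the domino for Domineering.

PV length from [O./XX/../OX]: 3 plies

ply 1, O at O./XX/../OX | (0,1)=-1→OO/XX/../OX; (2,0)=-1→O./XX/O./OX; (2,1)=+0→O./XX/.O/OX*
ply 2, X at O./XX/.O/OX | (0,1)=+0→OX/XX/.O/OX*; (2,0)=+0→O./XX/XO/OX
ply 3, O at OX/XX/.O/OX | (2,0)=+0→OX/XX/OO/OX*
ply 4: OX/XX/OO/OX is terminal +0 (X); from O./XX/../OX depth 12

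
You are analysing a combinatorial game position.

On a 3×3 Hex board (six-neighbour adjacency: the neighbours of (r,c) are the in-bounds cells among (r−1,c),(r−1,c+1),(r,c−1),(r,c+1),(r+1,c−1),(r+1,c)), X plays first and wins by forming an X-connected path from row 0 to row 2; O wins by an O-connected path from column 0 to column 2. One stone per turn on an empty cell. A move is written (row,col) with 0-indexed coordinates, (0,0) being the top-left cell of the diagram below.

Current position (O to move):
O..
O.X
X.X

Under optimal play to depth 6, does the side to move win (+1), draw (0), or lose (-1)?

value(O../O.X/X.X, O) = +1

ply 1, O at O../O.X/X.X | (0,1)=-1→OO./O.X/X.X; (0,2)=+1→O.O/O.X/X.X*; (1,1)=-1→O../OOX/X.X; (2,1)=-1→O../O.X/XOX
ply 2, X at O.O/O.X/X.X | (0,1)=-1→OXO/O.X/X.X*; (1,1)=-1→O.O/OXX/X.X; (2,1)=-1→O.O/O.X/XXX
ply 3, O at OXO/O.X/X.X | (1,1)=+1→OXO/OOX/X.X*; (2,1)=-1→OXO/O.X/XOX
ply 4: OXO/OOX/X.X is terminal -1 (X); from O../O.X/X.X depth 6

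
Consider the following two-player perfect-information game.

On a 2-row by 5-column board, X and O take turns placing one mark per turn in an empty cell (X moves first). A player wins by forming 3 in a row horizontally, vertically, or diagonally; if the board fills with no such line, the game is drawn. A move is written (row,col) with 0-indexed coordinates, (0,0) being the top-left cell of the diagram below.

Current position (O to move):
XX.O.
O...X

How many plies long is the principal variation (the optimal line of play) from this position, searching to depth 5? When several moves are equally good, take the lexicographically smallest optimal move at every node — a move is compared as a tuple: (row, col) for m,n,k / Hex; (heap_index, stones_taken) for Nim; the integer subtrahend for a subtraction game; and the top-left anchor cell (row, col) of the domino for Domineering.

PV length from [XX.O./O...X]: 5 plies

ply 1, O at XX.O./O...X | (0,2)=+0→XXOO./O...X*; (0,4)=-1→XX.OO/O...X; (1,1)=-1→XX.O./OO..X; (1,2)=-1→XX.O./O.O.X; (1,3)=-1→XX.O./O..OX
ply 2, X at XXOO./O...X | (0,4)=+0→XXOOX/O...X*; (1,1)=-1→XXOO./OX..X; (1,2)=-1→XXOO./O.X.X; (1,3)=-1→XXOO./O..XX
ply 3, O at XXOOX/O...X | (1,1)=+0→XXOOX/OO..X*; (1,2)=+0→XXOOX/O.O.X; (1,3)=+0→XXOOX/O..OX
ply 4, X at XXOOX/OO..X | (1,2)=+0→XXOOX/OOX.X*; (1,3)=-1→XXOOX/OO.XX
ply 5, O at XXOOX/OOX.X | (1,3)=+0→XXOOX/OOXOX*
ply 6: XXOOX/OOXOX is terminal +0 (X); from XX.O./O...X depth 5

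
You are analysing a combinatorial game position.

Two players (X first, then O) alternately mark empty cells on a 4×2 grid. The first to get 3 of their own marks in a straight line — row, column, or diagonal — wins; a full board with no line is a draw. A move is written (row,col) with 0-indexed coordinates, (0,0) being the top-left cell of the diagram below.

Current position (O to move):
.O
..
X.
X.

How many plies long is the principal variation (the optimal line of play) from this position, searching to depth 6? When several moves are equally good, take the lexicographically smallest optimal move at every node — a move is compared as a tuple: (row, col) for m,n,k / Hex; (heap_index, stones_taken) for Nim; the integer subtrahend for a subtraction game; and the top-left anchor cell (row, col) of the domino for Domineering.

PV length from [.O/../X./X.]: 5 plies

p1 O@[.O/../X./X.]: (0,0)[OO/../X./X.]-1 (1,0)[.O/O./X./X.]+0* (1,1)[.O/.O/X./X.]-1 (2,1)[.O/../XO/X.]-1 (3,1)[.O/../X./XO]-1
p2 X@[.O/O./X./X.]: (0,0)[XO/O./X./X.]+0* (1,1)[.O/OX/X./X.]+0 (2,1)[.O/O./XX/X.]+0 (3,1)[.O/O./X./XX]+0
p3 O@[XO/O./X./X.]: (1,1)[XO/OO/X./X.]+0* (2,1)[XO/O./XO/X.]+0 (3,1)[XO/O./X./XO]+0
p4 X@[XO/OO/X./X.]: (2,1)[XO/OO/XX/X.]+0* (3,1)[XO/OO/X./XX]-1
p5 O@[XO/OO/XX/X.]: (3,1)[XO/OO/XX/XO]+0*
p6 X@[XO/OO/XX/XO] terminal +0; root [.O/../X./X.] d6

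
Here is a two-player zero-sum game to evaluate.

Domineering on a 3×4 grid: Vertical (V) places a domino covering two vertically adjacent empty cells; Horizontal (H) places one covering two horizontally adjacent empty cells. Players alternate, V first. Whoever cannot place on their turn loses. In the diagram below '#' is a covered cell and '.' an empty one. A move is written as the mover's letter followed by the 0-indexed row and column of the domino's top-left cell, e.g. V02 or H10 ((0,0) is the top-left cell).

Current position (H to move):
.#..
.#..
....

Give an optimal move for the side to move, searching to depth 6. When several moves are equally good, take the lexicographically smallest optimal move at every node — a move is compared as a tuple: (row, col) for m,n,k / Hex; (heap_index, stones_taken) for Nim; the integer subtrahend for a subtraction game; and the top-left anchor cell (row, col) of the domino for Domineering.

H's best at [.#../.#../....]: H12

ply 1, H at .#../.#../.... | H02=-1→.###/.#../....; H12=+1→.#../.###/....*; H20=-1→.#../.#../##..; H21=-1→.#../.#../.##.; H22=-1→.#../.#../..##
ply 2, V at .#../.###/.... | V00=-1→##../####/....*; V10=-1→.#../####/#...
ply 3, H at ##../####/.... | H02=+1→####/####/....*; H20=+1→##../####/##..; H21=+1→##../####/.##.; H22=+1→##../####/..##
ply 4: ####/####/.... is terminal -1 (V); from .#../.#../.... depth 6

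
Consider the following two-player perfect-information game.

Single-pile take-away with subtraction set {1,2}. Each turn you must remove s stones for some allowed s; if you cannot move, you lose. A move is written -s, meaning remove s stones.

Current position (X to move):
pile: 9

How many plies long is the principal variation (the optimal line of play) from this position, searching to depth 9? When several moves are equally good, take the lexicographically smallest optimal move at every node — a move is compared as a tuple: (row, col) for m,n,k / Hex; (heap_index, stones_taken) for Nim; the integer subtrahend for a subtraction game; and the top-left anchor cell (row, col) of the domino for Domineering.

[9] X move#1: -1:-1/8*, -2:-1/7
[8] O move#2: -1:-1/7, -2:+1/6*
[6] X move#3: -1:-1/5*, -2:-1/4
[5] O move#4: -1:-1/4, -2:+1/3*
[3] X move#5: -1:-1/2*, -2:-1/1
[2] O move#6: -1:-1/1, -2:+1/0*
[0] end (terminal -1, X#7); searched 9 to 9

PV length from [9]: 6 plies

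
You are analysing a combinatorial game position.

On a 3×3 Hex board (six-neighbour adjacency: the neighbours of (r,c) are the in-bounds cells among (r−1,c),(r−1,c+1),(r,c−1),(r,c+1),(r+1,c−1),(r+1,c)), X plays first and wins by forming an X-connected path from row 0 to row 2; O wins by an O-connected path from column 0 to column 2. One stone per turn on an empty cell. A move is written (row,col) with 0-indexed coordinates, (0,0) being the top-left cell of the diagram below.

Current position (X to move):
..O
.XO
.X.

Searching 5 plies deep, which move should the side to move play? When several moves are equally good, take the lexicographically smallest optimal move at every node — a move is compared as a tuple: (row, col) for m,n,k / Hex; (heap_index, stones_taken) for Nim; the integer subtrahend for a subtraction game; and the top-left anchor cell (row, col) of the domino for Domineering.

X's best at [..O/.XO/.X.]: (0,0)

[..O/.XO/.X.] X move#1: (0,0):+1/X.O/.XO/.X.*, (0,1):+1/.XO/.XO/.X., (1,0):+1/..O/XXO/.X., (2,0):-1/..O/.XO/XX., (2,2):-1/..O/.XO/.XX
[X.O/.XO/.X.] O move#2: (0,1):-1/XOO/.XO/.X.*, (1,0):-1/X.O/OXO/.X., (2,0):-1/X.O/.XO/OX., (2,2):-1/X.O/.XO/.XO
[XOO/.XO/.X.] X move#3: (1,0):+1/XOO/XXO/.X.*, (2,0):-1/XOO/.XO/XX., (2,2):-1/XOO/.XO/.XX
[XOO/XXO/.X.] end (terminal -1, O#4); searched ..O/.XO/.X. to 5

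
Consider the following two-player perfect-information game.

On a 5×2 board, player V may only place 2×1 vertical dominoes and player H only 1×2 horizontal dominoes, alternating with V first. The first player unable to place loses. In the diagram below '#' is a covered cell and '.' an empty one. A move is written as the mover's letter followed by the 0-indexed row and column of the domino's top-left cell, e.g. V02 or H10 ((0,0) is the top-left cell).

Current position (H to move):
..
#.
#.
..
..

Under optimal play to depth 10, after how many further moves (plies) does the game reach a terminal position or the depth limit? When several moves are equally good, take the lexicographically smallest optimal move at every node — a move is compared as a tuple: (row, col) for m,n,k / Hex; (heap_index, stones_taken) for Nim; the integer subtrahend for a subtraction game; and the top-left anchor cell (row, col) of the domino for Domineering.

[../#./#./../..] H move#1: H00:-1/##/#./#./../.., H30:+1/../#./#./##/..*, H40:+1/../#./#./../##
[../#./#./##/..] V move#2: V01:-1/.#/##/#./##/..*, V11:-1/../##/##/##/..
[.#/##/#./##/..] H move#3: H40:+1/.#/##/#./##/##*
[.#/##/#./##/##] end (terminal -1, V#4); searched ../#./#./../.. to 10

PV length from [../#./#./../..]: 3 plies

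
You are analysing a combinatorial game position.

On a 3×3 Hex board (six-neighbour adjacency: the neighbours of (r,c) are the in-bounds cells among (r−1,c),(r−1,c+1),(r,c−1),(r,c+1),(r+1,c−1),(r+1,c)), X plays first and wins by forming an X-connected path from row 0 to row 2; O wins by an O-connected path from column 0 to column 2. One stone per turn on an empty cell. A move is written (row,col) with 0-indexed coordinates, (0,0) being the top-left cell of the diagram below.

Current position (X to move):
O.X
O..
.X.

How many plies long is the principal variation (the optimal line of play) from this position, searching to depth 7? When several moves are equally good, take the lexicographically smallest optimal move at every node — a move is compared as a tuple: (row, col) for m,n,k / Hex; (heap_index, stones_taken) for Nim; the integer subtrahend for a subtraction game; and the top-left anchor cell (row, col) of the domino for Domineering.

p1 X@[O.X/O../.X.]: (0,1)[OXX/O../.X.]+1* (1,1)[O.X/OX./.X.]+1 (1,2)[O.X/O.X/.X.]+1 (2,0)[O.X/O../XX.]+1 (2,2)[O.X/O../.XX]+1
p2 O@[OXX/O../.X.]: (1,1)[OXX/OO./.X.]-1* (1,2)[OXX/O.O/.X.]-1 (2,0)[OXX/O../OX.]-1 (2,2)[OXX/O../.XO]-1
p3 X@[OXX/OO./.X.]: (1,2)[OXX/OOX/.X.]+1* (2,0)[OXX/OO./XX.]-1 (2,2)[OXX/OO./.XX]-1
p4 O@[OXX/OOX/.X.] terminal -1; root [O.X/O../.X.] d7

PV length from [O.X/O../.X.]: 3 plies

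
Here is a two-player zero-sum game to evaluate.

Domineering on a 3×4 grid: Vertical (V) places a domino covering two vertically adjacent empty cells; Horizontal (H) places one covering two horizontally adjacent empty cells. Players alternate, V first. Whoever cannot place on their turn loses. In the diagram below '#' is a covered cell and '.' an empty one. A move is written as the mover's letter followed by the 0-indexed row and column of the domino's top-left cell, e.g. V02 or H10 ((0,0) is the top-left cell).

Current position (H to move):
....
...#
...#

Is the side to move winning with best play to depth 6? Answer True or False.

H winning at [..../...#/...#]: True

ply 1, H at ..../...#/...# | H00=-1→##../...#/...#; H01=-1→.##./...#/...#; H02=-1→..##/...#/...#; H10=+1→..../##.#/...#*; H11=+1→..../.###/...#; H20=-1→..../...#/##.#; H21=-1→..../...#/.###
ply 2, V at ..../##.#/...# | V02=-1→..#./####/...#*; V12=-1→..../####/..##
ply 3, H at ..#./####/...# | H00=+1→###./####/...#*; H20=+1→..#./####/##.#; H21=+1→..#./####/.###
ply 4: ###./####/...# is terminal -1 (V); from ..../...#/...# depth 6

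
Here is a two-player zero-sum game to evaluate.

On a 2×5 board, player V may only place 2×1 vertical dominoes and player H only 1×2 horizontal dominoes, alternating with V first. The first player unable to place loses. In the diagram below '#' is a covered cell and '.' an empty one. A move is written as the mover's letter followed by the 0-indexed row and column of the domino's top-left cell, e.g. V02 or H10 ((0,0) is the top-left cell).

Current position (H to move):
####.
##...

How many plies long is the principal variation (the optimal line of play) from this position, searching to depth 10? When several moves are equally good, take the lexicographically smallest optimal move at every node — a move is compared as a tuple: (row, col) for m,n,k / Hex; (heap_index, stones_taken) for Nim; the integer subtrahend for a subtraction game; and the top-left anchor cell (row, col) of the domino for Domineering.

PV length from [####./##...]: 1 ply

[####./##...] H move#1: H12:-1/####./####., H13:+1/####./##.##*
[####./##.##] end (terminal -1, V#2); searched ####./##... to 10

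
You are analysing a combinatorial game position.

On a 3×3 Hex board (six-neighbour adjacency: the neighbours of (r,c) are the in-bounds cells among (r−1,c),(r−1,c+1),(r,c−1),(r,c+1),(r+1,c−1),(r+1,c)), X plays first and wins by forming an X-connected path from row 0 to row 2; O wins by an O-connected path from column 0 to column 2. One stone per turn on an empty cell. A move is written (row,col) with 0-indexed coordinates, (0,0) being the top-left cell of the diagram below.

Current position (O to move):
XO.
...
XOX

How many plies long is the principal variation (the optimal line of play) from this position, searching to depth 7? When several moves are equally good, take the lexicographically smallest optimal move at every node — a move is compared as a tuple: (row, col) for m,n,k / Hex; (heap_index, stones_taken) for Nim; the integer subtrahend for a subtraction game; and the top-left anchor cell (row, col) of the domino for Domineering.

PV length from [XO./.../XOX]: 2 plies

p1 O@[XO./.../XOX]: (0,2)[XOO/.../XOX]-1* (1,0)[XO./O../XOX]-1 (1,1)[XO./.O./XOX]-1 (1,2)[XO./..O/XOX]-1
p2 X@[XOO/.../XOX]: (1,0)[XOO/X../XOX]+1* (1,1)[XOO/.X./XOX]-1 (1,2)[XOO/..X/XOX]-1
p3 O@[XOO/X../XOX] terminal -1; root [XO./.../XOX] d7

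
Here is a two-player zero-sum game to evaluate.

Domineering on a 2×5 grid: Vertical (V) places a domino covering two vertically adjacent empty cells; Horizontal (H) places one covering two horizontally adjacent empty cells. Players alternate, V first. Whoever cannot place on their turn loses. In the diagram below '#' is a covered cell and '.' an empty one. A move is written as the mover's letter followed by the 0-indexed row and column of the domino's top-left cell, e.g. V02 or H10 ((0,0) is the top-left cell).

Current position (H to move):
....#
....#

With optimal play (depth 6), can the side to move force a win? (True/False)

H winning at [....#/....#]: True

[....#/....#] H move#1: H00:-1/##..#/....#, H01:+1/.##.#/....#*, H02:-1/..###/....#, H10:-1/....#/##..#, H11:+1/....#/.##.#, H12:-1/....#/..###
[.##.#/....#] V move#2: V00:-1/###.#/#...#*, V03:-1/.####/...##
[###.#/#...#] H move#3: H11:-1/###.#/###.#, H12:+1/###.#/#.###*
[###.#/#.###] end (terminal -1, V#4); searched ....#/....# to 6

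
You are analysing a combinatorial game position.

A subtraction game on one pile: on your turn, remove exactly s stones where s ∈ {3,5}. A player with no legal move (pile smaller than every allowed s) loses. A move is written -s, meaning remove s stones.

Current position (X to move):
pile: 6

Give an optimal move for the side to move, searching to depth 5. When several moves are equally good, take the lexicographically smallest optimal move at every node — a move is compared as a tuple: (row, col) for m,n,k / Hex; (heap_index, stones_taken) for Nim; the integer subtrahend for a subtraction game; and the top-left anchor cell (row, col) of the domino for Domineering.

X's best at [6]: -5

ply 1, X at 6 | -3=-1→3; -5=+1→1*
ply 2: 1 is terminal -1 (O); from 6 depth 5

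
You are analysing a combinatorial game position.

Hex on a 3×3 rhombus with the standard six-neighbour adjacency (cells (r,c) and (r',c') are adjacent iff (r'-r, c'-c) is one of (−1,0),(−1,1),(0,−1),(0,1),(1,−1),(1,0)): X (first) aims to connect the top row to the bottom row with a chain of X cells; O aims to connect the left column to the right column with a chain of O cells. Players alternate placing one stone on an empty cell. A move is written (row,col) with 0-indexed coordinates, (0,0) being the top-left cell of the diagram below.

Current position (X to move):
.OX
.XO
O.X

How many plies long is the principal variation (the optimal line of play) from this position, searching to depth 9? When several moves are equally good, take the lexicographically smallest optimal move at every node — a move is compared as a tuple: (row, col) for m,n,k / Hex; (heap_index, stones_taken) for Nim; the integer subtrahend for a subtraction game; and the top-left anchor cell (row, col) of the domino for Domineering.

ply 1, X at .OX/.XO/O.X | (0,0)=-1→XOX/.XO/O.X; (1,0)=-1→.OX/XXO/O.X; (2,1)=+1→.OX/.XO/OXX*
ply 2: .OX/.XO/OXX is terminal -1 (O); from .OX/.XO/O.X depth 9

PV length from [.OX/.XO/O.X]: 1 ply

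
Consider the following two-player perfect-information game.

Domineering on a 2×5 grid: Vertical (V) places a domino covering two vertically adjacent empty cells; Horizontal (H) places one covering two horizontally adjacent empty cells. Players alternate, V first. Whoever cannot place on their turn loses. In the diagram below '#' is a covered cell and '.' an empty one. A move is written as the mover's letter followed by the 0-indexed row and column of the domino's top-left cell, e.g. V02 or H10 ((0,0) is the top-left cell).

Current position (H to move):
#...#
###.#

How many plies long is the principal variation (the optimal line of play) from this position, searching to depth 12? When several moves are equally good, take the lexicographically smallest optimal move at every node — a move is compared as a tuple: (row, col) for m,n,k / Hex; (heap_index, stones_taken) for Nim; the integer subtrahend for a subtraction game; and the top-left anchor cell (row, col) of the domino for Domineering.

p1 H@[#...#/###.#]: H01[###.#/###.#]-1 H02[#.###/###.#]+1*
p2 V@[#.###/###.#] terminal -1; root [#...#/###.#] d12

PV length from [#...#/###.#]: 1 ply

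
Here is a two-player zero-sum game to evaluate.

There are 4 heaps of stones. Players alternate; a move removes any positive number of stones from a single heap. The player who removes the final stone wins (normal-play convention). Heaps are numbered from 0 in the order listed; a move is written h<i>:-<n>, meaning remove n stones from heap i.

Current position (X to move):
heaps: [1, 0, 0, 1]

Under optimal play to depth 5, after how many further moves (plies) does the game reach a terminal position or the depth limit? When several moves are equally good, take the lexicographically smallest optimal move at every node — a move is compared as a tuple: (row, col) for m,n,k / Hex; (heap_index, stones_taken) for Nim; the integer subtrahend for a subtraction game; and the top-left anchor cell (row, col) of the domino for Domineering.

p1 X@[(1,0,0,1)]: h0:-1[(0,0,0,1)]-1* h3:-1[(1,0,0,0)]-1
p2 O@[(0,0,0,1)]: h3:-1[(0,0,0,0)]+1*
p3 X@[(0,0,0,0)] terminal -1; root [(1,0,0,1)] d5

PV length from [(1,0,0,1)]: 2 plies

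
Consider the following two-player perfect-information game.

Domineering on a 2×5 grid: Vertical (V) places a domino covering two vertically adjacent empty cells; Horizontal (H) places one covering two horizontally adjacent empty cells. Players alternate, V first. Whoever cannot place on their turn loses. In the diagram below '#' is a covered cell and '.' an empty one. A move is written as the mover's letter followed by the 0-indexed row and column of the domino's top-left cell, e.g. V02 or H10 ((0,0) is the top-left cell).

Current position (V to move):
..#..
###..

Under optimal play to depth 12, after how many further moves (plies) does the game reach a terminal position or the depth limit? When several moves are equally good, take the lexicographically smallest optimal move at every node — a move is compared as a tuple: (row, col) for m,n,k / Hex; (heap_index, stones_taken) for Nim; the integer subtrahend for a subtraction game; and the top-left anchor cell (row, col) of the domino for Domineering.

p1 V@[..#../###..]: V03[..##./####.]+1* V04[..#.#/###.#]+1
p2 H@[..##./####.]: H00[####./####.]-1*
p3 V@[####./####.]: V04[#####/#####]+1*
p4 H@[#####/#####] terminal -1; root [..#../###..] d12

PV length from [..#../###..]: 3 plies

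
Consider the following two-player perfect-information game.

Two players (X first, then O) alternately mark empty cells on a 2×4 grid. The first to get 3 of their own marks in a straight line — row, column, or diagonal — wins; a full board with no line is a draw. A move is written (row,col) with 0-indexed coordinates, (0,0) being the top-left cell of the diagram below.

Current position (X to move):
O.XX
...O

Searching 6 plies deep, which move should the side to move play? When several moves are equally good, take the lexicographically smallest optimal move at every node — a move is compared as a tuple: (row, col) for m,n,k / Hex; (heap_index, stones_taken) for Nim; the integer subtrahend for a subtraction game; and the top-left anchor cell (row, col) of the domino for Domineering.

X's best at [O.XX/...O]: (0,1)

p1 X@[O.XX/...O]: (0,1)[OXXX/...O]+1* (1,0)[O.XX/X..O]+0 (1,1)[O.XX/.X.O]+0 (1,2)[O.XX/..XO]+0
p2 O@[OXXX/...O] terminal -1; root [O.XX/...O] d6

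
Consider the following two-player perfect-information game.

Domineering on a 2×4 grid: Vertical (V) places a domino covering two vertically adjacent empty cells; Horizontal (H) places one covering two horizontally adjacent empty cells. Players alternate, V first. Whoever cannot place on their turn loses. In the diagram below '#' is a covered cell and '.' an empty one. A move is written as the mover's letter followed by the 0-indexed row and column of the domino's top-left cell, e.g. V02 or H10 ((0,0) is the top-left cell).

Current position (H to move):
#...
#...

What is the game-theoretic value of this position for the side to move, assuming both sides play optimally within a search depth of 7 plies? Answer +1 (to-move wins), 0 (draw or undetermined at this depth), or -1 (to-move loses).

value(#.../#..., H) = +1

p1 H@[#.../#...]: H01[###./#...]+1* H02[#.##/#...]+1 H11[#.../###.]+1 H12[#.../#.##]+1
p2 V@[###./#...]: V03[####/#..#]-1*
p3 H@[####/#..#]: H11[####/####]+1*
p4 V@[####/####] terminal -1; root [#.../#...] d7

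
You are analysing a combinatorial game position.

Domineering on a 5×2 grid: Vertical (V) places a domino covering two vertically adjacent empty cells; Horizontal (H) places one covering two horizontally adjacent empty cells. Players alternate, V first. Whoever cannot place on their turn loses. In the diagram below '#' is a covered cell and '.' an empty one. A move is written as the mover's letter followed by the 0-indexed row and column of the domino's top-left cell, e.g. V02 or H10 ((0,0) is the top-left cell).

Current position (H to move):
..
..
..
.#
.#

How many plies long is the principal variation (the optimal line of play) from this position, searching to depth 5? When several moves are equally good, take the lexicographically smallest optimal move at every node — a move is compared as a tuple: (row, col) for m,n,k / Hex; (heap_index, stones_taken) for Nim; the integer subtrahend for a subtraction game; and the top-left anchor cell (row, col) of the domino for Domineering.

PV length from [../../../.#/.#]: 3 plies

[../../../.#/.#] H move#1: H00:-1/##/../../.#/.#, H10:+1/../##/../.#/.#*, H20:-1/../../##/.#/.#
[../##/../.#/.#] V move#2: V20:-1/../##/#./##/.#*, V30:-1/../##/../##/##
[../##/#./##/.#] H move#3: H00:+1/##/##/#./##/.#*
[##/##/#./##/.#] end (terminal -1, V#4); searched ../../../.#/.# to 5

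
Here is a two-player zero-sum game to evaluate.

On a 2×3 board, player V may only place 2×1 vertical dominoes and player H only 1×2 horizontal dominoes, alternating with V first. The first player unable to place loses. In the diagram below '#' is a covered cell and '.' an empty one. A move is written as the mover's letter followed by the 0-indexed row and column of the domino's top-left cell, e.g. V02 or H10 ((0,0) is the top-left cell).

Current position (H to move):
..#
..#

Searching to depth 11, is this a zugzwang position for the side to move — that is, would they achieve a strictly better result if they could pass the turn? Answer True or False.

ply 1, H at ..#/..# | H00=+1→###/..#*; H10=+1→..#/###
ply 2: ###/..# is terminal -1 (V); from ..#/..# depth 11
pass branch (V moves first from the same position):
  | ply 1, V at ..#/..# | V00=+1→#.#/#.#*; V01=+1→.##/.##
  | ply 2: #.#/#.# is terminal -1 (H); from ..#/..# depth 11
H moving scores +1; H passing scores -1

zugzwang(..#/..#, H) = False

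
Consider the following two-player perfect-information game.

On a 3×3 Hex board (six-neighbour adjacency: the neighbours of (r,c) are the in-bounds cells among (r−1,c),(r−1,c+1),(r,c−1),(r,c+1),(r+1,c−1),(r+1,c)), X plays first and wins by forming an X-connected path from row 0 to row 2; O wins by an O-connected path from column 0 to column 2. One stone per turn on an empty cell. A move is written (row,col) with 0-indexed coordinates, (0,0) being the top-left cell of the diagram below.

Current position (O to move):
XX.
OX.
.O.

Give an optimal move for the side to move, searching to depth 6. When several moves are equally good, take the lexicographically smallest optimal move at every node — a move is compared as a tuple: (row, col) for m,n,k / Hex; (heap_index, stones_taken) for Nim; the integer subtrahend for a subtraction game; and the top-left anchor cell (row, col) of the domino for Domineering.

ply 1, O at XX./OX./.O. | (0,2)=-1→XXO/OX./.O.; (1,2)=-1→XX./OXO/.O.; (2,0)=+1→XX./OX./OO.*; (2,2)=-1→XX./OX./.OO
ply 2, X at XX./OX./OO. | (0,2)=-1→XXX/OX./OO.*; (1,2)=-1→XX./OXX/OO.; (2,2)=-1→XX./OX./OOX
ply 3, O at XXX/OX./OO. | (1,2)=+1→XXX/OXO/OO.*; (2,2)=+1→XXX/OX./OOO
ply 4: XXX/OXO/OO. is terminal -1 (X); from XX./OX./.O. depth 6

O's best at [XX./OX./.O.]: (2,0)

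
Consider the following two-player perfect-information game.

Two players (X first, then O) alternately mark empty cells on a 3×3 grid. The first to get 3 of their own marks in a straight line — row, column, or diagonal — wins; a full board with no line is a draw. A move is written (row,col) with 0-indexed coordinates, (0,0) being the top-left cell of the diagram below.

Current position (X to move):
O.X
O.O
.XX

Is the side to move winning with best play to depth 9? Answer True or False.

X winning at [O.X/O.O/.XX]: True

ply 1, X at O.X/O.O/.XX | (0,1)=-1→OXX/O.O/.XX; (1,1)=-1→O.X/OXO/.XX; (2,0)=+1→O.X/O.O/XXX*
ply 2: O.X/O.O/XXX is terminal -1 (O); from O.X/O.O/.XX depth 9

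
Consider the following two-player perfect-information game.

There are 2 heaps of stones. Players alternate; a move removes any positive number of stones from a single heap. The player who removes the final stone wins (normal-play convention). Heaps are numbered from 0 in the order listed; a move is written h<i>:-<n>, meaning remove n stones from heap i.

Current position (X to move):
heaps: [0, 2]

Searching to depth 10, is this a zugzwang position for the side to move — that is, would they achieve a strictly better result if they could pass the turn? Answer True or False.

zugzwang((0,2), X) = False

p1 X@[(0,2)]: h1:-1[(0,1)]-1 h1:-2[(0,0)]+1*
p2 O@[(0,0)] terminal -1; root [(0,2)] d10
suppose X passes — search the same position with O to move:
pass> p1 O@[(0,2)]: h1:-1[(0,1)]-1 h1:-2[(0,0)]+1*
pass> p2 X@[(0,0)] terminal -1; root [(0,2)] d10
for X: play +1, pass -1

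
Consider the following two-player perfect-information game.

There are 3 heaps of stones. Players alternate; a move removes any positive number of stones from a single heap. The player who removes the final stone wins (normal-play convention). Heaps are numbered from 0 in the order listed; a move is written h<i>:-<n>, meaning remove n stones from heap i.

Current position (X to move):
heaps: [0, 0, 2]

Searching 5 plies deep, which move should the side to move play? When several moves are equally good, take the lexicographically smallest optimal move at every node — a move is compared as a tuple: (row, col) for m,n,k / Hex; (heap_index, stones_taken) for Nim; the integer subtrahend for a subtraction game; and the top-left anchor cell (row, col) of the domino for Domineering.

p1 X@[(0,0,2)]: h2:-1[(0,0,1)]-1 h2:-2[(0,0,0)]+1*
p2 O@[(0,0,0)] terminal -1; root [(0,0,2)] d5

X's best at [(0,0,2)]: h2:-2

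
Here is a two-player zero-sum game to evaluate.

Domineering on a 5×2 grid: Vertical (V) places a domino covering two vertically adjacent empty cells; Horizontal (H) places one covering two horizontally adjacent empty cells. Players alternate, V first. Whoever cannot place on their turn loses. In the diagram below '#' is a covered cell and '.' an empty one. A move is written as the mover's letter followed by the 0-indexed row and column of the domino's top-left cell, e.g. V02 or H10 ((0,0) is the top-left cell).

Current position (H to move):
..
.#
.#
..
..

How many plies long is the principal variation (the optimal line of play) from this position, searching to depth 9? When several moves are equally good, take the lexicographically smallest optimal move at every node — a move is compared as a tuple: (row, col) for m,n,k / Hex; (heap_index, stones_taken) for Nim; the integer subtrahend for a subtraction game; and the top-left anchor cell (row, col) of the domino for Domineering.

ply 1, H at ../.#/.#/../.. | H00=-1→##/.#/.#/../..; H30=+1→../.#/.#/##/..*; H40=+1→../.#/.#/../##
ply 2, V at ../.#/.#/##/.. | V00=-1→#./##/.#/##/..*; V10=-1→../##/##/##/..
ply 3, H at #./##/.#/##/.. | H40=+1→#./##/.#/##/##*
ply 4: #./##/.#/##/## is terminal -1 (V); from ../.#/.#/../.. depth 9

PV length from [../.#/.#/../..]: 3 plies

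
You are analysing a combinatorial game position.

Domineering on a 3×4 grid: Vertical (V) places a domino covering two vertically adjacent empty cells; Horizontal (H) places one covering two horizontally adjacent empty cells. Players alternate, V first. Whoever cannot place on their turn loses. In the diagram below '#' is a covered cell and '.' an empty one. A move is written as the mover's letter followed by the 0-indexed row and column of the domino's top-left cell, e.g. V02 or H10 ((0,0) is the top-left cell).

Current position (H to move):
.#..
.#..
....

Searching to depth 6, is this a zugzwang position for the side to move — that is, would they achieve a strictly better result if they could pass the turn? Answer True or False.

zugzwang(.#../.#../...., H) = False

ply 1, H at .#../.#../.... | H02=-1→.###/.#../....; H12=+1→.#../.###/....*; H20=-1→.#../.#../##..; H21=-1→.#../.#../.##.; H22=-1→.#../.#../..##
ply 2, V at .#../.###/.... | V00=-1→##../####/....*; V10=-1→.#../####/#...
ply 3, H at ##../####/.... | H02=+1→####/####/....*; H20=+1→##../####/##..; H21=+1→##../####/.##.; H22=+1→##../####/..##
ply 4: ####/####/.... is terminal -1 (V); from .#../.#../.... depth 6
if H skipped the turn, V would face:
~ ply 1, V at .#../.#../.... | V00=-1→##../##../....; V02=+1→.##./.##./....*; V03=+1→.#.#/.#.#/....; V10=-1→.#../##../#...; V12=+1→.#../.##./..#.; V13=+1→.#../.#.#/...#
~ ply 2, H at .##./.##./.... | H20=-1→.##./.##./##..*; H21=-1→.##./.##./.##.; H22=-1→.##./.##./..##
~ ply 3, V at .##./.##./##.. | V00=+1→###./###./##..*; V03=+1→.###/.###/##..; V13=+1→.##./.###/##.#
~ ply 4, H at ###./###./##.. | H22=-1→###./###./####*
~ ply 5, V at ###./###./#### | V03=+1→####/####/####*
~ ply 6: ####/####/#### is terminal -1 (H); from .#../.#../.... depth 6
compare (H): move=+1 vs pass=-1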